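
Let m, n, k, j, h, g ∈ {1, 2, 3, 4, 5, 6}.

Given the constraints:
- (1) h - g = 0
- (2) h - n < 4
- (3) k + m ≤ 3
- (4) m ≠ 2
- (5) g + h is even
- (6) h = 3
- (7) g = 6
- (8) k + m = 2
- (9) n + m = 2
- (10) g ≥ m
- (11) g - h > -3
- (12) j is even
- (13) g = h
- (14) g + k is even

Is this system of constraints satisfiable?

Constraint 7 fixes g = 6 and constraint 6 fixes h = 3, but constraint 13 requires g = h. Since 6 ≠ 3, contradiction.

Unsatisfiable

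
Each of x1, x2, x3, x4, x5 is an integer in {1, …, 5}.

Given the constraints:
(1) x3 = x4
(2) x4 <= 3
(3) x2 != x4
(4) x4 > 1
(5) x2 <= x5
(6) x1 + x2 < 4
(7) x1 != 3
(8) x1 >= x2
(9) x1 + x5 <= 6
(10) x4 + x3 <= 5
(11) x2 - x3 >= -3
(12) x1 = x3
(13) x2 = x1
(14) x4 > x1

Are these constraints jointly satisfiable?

From constraints 1, 12, and 13, x2 = x1 = x3 = x4, so x2 = x4. But constraint 3 says x2 ≠ x4. Contradiction.

Unsatisfiable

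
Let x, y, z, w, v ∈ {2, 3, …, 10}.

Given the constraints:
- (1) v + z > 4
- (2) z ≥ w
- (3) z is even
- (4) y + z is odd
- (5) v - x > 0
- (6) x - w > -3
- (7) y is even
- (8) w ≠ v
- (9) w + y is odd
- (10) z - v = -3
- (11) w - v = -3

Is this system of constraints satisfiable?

Unsatisfiable

Constraint 7 makes y even and constraint 3 makes z even, so y + z must be even. Constraint 4 says y + z is odd — contradiction.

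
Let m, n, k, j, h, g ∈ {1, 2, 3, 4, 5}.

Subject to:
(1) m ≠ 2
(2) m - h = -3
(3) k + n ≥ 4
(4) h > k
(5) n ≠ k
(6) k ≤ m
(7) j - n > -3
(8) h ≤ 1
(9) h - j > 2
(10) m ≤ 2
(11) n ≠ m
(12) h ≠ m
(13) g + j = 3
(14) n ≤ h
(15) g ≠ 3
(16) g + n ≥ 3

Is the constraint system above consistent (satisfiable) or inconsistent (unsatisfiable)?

Unsatisfiable

From constraints 6 and 10: k ≤ m ≤ 2. From constraints 8 and 14: n ≤ h ≤ 1. Hence k + n ≤ 3. But constraint 3 requires k + n ≥ 4, and 4 > 3. Contradiction.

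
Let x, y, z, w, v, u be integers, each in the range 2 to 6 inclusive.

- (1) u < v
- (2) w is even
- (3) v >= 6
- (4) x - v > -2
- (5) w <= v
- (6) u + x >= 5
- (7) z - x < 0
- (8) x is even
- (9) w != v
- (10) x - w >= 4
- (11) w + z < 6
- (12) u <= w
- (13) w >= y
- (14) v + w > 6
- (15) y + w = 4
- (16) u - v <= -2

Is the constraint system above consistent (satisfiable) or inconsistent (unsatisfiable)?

Satisfiable

The assignment x = 6, y = 2, z = 3, w = 2, v = 6, u = 2 works:
  constraint 4 holds since x - v = 0.
  constraint 6 holds since u + x = 8.
The rest check out directly.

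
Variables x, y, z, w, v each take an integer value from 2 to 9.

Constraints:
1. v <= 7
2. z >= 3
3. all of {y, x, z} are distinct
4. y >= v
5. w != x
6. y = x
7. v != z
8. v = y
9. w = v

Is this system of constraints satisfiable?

From constraints 6, 8, and 9, w = v = y = x, so w = x. But constraint 5 says w ≠ x. Contradiction.

Unsatisfiable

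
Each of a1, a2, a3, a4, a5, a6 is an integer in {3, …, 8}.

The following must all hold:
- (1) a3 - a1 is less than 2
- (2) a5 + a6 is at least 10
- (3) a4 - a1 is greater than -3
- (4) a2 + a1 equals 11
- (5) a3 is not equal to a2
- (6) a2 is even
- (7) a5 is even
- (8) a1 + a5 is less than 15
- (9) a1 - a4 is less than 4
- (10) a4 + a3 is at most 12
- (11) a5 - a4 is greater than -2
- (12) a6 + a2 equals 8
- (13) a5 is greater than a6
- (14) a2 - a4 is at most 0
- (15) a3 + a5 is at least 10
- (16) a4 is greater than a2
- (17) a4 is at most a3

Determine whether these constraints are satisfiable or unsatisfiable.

Satisfiable

One satisfying assignment is a1 = 7, a2 = 4, a3 = 6, a4 = 6, a5 = 6, a6 = 4.
For the less obvious constraints — constraint 1: a3 - a1 = -1; constraint 2: a5 + a6 = 10 — and the others hold by inspection.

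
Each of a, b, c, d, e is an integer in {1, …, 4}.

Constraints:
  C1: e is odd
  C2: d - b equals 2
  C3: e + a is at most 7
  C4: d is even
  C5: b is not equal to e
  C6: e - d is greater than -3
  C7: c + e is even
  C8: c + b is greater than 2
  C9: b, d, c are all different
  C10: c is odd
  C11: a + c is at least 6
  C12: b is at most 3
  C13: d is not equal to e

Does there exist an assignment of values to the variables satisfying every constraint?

Setting (a, b, c, d, e) = (4, 2, 3, 4, 3) satisfies everything: constraint 2: d - b = 2; constraint 3: e + a = 7; constraint 6: e - d = -1, and the others follow.

Satisfiable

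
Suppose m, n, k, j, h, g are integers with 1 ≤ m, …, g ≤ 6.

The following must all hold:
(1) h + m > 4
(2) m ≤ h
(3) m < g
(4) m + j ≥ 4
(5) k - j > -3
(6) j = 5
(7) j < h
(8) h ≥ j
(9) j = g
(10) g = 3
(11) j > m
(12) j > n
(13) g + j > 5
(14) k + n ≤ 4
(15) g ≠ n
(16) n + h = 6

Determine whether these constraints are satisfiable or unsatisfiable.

Unsatisfiable

Constraint 6 fixes j = 5 and constraint 10 fixes g = 3, but constraint 9 requires j = g. Since 5 ≠ 3, contradiction.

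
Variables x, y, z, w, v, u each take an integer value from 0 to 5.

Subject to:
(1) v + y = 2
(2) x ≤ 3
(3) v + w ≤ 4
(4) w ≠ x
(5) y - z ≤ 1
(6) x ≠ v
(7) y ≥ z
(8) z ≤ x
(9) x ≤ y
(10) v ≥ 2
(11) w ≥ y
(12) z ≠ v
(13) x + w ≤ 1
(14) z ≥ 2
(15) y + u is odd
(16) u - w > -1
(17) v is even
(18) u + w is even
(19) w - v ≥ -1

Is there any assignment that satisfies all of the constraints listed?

Unsatisfiable

From constraint 10: v ≥ 2. From constraints 7 and 14: y ≥ z ≥ 2. Hence v + y ≥ 4. But constraint 1 requires v + y = 2, and 2 < 4. Contradiction.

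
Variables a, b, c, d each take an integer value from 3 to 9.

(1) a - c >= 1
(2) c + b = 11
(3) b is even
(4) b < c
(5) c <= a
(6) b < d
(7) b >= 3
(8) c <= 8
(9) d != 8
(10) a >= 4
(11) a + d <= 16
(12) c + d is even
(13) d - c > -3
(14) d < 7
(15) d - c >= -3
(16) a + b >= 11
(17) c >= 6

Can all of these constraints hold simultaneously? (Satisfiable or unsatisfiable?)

Take a = 9, b = 4, c = 7, d = 5. Then constraint 1: a - c = 2; constraint 2: c + b = 11, and every other listed constraint is also met.

Satisfiable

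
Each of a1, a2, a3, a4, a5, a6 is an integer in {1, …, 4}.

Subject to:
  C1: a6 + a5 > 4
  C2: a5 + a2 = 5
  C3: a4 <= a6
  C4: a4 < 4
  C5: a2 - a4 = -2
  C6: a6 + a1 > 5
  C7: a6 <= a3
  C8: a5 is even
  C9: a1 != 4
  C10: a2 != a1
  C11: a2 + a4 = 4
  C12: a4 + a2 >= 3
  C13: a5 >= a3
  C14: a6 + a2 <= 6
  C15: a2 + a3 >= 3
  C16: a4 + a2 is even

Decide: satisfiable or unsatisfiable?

Satisfiable

One satisfying assignment is a1 = 3, a2 = 1, a3 = 3, a4 = 3, a5 = 4, a6 = 3.
For the less obvious constraints — constraint 1: a6 + a5 = 7; constraint 2: a5 + a2 = 5; constraint 5: a2 - a4 = -2 — and the others hold by inspection.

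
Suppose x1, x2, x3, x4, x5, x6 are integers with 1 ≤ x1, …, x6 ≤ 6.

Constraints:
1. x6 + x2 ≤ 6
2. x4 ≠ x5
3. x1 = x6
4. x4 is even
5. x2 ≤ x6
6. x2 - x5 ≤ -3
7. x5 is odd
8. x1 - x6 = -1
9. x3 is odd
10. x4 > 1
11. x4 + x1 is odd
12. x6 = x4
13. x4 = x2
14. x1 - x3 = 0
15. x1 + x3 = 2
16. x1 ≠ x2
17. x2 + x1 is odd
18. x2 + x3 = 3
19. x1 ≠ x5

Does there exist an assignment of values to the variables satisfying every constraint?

From constraints 3, 12, and 13, x1 = x6 = x4 = x2, so x1 = x2. But constraint 16 says x1 ≠ x2. Contradiction.

Unsatisfiable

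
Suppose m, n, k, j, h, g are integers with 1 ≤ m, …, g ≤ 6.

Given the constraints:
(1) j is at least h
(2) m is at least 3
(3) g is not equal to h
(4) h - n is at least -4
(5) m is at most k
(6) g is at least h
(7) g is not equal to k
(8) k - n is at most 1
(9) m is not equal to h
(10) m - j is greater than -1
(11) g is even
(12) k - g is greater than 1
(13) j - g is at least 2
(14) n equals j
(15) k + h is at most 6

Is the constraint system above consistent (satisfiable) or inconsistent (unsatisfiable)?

Satisfiable

One satisfying assignment is m = 5, n = 5, k = 5, j = 5, h = 1, g = 2.
For the less obvious constraints — constraint 4: h - n = -4; constraint 8: k - n = 0 — and the others hold by inspection.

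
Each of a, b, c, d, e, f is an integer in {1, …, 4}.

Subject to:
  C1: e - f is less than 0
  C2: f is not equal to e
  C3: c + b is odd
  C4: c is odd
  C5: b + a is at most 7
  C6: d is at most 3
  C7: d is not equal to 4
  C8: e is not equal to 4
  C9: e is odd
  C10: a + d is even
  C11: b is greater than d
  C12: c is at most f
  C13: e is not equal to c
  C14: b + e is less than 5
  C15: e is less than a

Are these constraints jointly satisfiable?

The assignment a = 3, b = 2, c = 3, d = 1, e = 1, f = 3 works:
  constraint 1 holds since e - f = -2.
  constraint 5 holds since b + a = 5.
The rest check out directly.

Satisfiable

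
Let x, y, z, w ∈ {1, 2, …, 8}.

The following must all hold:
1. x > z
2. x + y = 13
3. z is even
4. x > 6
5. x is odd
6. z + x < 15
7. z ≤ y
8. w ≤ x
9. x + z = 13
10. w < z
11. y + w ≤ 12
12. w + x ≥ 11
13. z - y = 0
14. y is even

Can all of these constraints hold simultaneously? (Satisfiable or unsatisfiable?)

Setting (x, y, z, w) = (7, 6, 6, 4) satisfies everything: constraint 2: x + y = 13; constraint 6: z + x = 13; constraint 9: x + z = 13, and the others follow.

Satisfiable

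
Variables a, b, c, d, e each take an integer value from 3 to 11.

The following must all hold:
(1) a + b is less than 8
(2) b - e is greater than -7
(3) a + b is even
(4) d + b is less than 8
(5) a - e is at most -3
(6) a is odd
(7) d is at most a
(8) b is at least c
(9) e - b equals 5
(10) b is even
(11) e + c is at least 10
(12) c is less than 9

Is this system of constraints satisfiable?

Constraint 6 makes a odd and constraint 10 makes b even, so a + b must be odd. Constraint 3 says a + b is even — contradiction.

Unsatisfiable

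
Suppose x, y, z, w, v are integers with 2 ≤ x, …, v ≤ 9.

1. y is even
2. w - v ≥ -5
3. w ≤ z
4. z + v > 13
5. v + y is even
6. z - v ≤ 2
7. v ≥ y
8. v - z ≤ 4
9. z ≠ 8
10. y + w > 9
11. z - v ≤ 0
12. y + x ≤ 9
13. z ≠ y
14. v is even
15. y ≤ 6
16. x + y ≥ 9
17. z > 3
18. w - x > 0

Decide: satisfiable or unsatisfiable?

Satisfiable

Try x = 5, y = 4, z = 7, w = 6, v = 8.
Check constraint 2: w - v = -2; constraint 4: z + v = 15; constraint 6: z - v = -1. The remaining constraints are straightforward to verify.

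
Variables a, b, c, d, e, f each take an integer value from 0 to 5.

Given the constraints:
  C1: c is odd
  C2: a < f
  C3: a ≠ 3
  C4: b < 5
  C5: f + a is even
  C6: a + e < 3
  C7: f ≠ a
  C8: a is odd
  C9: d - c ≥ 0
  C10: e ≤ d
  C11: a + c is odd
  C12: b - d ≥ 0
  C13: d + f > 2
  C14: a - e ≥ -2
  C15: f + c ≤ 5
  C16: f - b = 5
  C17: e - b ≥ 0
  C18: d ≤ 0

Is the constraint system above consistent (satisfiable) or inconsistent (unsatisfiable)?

Constraint 8 makes a odd and constraint 1 makes c odd, so a + c must be even. Constraint 11 says a + c is odd — contradiction.

Unsatisfiable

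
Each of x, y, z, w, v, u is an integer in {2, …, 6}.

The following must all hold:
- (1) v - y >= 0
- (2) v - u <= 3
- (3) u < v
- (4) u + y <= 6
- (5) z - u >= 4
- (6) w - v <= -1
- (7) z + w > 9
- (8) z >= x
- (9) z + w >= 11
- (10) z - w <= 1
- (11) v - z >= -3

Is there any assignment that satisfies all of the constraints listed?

Unsatisfiable

Constraints 2, 5, 6, and 10 give u − v ≥ -3, v − w ≥ 1, w − z ≥ -1, z − u ≥ 4.
Adding all 4 inequalities: the left sides telescope to 0, and the right sides sum to (-3) + 1 + (-1) + 4 = 1. So 0 ≥ 1, which is false.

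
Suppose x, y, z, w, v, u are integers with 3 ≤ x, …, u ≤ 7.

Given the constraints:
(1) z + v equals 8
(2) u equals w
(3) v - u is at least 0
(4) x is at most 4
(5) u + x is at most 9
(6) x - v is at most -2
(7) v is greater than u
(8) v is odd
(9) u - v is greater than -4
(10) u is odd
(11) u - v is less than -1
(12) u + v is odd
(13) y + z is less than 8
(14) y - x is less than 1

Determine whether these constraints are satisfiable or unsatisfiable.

Unsatisfiable

Constraint 10 makes u odd and constraint 8 makes v odd, so u + v must be even. Constraint 12 says u + v is odd — contradiction.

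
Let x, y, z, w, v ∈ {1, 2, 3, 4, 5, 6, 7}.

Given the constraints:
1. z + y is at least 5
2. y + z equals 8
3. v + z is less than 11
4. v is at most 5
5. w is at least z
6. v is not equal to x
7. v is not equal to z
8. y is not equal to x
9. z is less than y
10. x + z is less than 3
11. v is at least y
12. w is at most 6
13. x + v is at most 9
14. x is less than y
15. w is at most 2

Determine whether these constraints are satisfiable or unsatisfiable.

From constraints 4 and 11: y ≤ v ≤ 5. From constraints 5 and 15: z ≤ w ≤ 2. Hence y + z ≤ 7. But constraint 2 requires y + z = 8, and 8 > 7. Contradiction.

Unsatisfiable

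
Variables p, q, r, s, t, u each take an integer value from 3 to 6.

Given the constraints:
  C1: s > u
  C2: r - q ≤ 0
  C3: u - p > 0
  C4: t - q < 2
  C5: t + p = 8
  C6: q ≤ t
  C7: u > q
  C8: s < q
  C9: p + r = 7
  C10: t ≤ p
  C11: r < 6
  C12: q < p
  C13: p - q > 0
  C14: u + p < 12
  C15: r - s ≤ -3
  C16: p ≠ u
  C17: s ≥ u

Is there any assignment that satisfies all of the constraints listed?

Unsatisfiable

Constraints 1, 3, 8, and 13 give s < q, q < p, p < u, u < s. Chaining: s < q < p < u < s, which forces s < s — impossible.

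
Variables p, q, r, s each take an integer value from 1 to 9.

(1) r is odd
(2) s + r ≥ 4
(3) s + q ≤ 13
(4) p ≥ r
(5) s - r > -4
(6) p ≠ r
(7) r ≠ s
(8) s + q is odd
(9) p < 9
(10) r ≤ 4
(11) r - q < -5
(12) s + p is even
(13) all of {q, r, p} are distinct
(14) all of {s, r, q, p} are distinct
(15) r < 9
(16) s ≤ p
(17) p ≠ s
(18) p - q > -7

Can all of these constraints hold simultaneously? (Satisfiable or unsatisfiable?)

Satisfiable

Take p = 4, q = 9, r = 3, s = 2. Then constraint 2: s + r = 5; constraint 3: s + q = 11, and every other listed constraint is also met.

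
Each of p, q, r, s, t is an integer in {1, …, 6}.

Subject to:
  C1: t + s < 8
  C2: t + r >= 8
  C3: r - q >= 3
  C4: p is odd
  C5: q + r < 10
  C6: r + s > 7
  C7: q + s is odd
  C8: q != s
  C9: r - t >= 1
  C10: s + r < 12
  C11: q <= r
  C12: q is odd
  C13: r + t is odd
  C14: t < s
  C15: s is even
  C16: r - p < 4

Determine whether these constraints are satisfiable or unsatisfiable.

Satisfiable

The assignment p = 3, q = 1, r = 6, s = 4, t = 3 works:
  constraint 1 holds since t + s = 7.
  constraint 2 holds since t + r = 9.
The rest check out directly.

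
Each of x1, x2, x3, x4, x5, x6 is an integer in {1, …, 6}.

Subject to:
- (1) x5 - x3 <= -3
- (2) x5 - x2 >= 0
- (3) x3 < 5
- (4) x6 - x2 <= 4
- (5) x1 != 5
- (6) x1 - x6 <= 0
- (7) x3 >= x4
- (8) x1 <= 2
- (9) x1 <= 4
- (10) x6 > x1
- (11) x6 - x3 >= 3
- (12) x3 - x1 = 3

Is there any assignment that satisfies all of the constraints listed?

Constraints 1, 2, 4, and 11 give x5 − x2 ≥ 0, x2 − x6 ≥ -4, x6 − x3 ≥ 3, x3 − x5 ≥ 3.
Adding all 4 inequalities: the left sides telescope to 0, and the right sides sum to 0 + (-4) + 3 + 3 = 2. So 0 ≥ 2, which is false.

Unsatisfiable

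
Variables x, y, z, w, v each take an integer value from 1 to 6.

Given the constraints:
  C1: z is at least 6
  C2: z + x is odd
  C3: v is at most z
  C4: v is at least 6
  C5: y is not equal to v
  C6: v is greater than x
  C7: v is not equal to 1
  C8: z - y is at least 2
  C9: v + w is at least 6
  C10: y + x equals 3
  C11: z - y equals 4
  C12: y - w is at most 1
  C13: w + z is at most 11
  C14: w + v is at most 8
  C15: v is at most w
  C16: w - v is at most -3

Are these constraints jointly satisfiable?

Unsatisfiable

From constraints 4 and 15: w ≥ v ≥ 6. From constraint 1: z ≥ 6. Hence w + z ≥ 12. But constraint 13 requires w + z ≤ 11, and 11 < 12. Contradiction.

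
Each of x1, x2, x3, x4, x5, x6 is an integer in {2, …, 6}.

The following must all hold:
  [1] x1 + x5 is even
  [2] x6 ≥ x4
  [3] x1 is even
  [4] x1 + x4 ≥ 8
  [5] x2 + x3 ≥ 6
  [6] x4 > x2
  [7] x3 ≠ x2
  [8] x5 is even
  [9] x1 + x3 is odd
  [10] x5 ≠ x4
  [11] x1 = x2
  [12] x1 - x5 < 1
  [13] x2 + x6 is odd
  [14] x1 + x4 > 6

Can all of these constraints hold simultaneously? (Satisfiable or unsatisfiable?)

Satisfiable

Take x1 = 4, x2 = 4, x3 = 5, x4 = 5, x5 = 4, x6 = 5. Then constraint 4: x1 + x4 = 9; constraint 5: x2 + x3 = 9; constraint 12: x1 - x5 = 0, and every other listed constraint is also met.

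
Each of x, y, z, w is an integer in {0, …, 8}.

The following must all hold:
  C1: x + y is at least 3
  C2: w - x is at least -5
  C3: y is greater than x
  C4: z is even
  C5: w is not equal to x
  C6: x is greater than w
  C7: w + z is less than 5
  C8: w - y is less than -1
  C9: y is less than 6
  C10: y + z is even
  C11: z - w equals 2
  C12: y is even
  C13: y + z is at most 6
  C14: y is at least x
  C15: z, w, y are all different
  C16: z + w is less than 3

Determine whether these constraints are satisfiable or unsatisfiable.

Satisfiable

Take x = 2, y = 4, z = 2, w = 0. Then constraint 1: x + y = 6; constraint 2: w - x = -2; constraint 7: w + z = 2, and every other listed constraint is also met.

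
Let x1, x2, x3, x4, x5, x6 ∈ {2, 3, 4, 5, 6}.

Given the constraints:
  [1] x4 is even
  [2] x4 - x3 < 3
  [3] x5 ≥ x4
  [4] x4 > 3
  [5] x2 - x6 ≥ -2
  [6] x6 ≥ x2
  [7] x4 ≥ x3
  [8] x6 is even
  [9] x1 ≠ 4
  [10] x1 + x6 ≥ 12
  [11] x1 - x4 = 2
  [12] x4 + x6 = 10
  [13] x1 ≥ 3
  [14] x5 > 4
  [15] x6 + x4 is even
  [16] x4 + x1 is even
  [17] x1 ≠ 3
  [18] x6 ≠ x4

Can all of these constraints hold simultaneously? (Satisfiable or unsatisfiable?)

One satisfying assignment is x1 = 6, x2 = 6, x3 = 3, x4 = 4, x5 = 6, x6 = 6.
For the less obvious constraints — constraint 2: x4 - x3 = 1; constraint 5: x2 - x6 = 0 — and the others hold by inspection.

Satisfiable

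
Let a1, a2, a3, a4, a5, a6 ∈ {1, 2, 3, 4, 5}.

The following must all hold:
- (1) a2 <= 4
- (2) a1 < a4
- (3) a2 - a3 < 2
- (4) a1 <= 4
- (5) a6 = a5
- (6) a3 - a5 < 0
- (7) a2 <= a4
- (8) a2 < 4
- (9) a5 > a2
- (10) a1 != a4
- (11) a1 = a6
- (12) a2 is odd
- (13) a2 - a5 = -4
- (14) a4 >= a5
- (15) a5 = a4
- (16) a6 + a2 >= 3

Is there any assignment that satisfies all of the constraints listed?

Unsatisfiable

From constraints 5, 11, and 15, a1 = a6 = a5 = a4, so a1 = a4. But constraint 10 says a1 ≠ a4. Contradiction.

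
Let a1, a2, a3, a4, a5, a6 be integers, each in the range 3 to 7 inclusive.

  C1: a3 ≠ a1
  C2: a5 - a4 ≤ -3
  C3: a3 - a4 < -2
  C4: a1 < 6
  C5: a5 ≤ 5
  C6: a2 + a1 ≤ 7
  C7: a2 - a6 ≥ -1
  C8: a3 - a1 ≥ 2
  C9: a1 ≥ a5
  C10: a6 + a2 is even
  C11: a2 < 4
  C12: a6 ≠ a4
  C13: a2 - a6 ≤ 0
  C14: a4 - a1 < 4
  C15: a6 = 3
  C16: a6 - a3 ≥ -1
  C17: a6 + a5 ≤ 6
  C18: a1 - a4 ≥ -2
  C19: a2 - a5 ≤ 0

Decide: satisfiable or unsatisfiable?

Unsatisfiable

Constraints 2, 7, 8, 16, 18, and 19 give a1 − a4 ≥ -2, a4 − a5 ≥ 3, a5 − a2 ≥ 0, a2 − a6 ≥ -1, a6 − a3 ≥ -1, a3 − a1 ≥ 2.
Adding all 6 inequalities: the left sides telescope to 0, and the right sides sum to (-2) + 3 + 0 + (-1) + (-1) + 2 = 1. So 0 ≥ 1, which is false.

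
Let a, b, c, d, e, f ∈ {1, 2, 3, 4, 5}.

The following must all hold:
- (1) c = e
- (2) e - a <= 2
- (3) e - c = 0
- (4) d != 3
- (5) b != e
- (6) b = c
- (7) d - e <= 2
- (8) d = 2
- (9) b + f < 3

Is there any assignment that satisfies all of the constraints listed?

From constraints 1 and 6, b = c = e, so b = e. But constraint 5 says b ≠ e. Contradiction.

Unsatisfiable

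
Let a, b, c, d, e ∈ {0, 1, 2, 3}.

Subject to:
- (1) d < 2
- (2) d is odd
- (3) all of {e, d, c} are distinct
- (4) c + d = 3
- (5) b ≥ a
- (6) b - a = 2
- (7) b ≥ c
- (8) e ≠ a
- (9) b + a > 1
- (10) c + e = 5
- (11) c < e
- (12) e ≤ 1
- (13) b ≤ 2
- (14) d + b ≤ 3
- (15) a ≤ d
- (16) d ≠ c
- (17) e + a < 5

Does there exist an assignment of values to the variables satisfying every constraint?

Unsatisfiable

From constraints 7 and 13: c ≤ b ≤ 2. From constraint 12: e ≤ 1. Hence c + e ≤ 3. But constraint 10 requires c + e = 5, and 5 > 3. Contradiction.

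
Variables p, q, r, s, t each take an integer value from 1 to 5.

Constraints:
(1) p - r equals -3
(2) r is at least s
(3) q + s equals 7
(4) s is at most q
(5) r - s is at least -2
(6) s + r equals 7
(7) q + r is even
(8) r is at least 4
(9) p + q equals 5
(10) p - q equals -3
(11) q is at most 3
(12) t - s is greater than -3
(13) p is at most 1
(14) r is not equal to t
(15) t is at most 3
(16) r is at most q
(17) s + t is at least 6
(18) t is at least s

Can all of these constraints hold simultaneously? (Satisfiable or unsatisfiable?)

Unsatisfiable

From constraints 15 and 18: s ≤ t ≤ 3. From constraints 11 and 16: r ≤ q ≤ 3. Hence s + r ≤ 6. But constraint 6 requires s + r = 7, and 7 > 6. Contradiction.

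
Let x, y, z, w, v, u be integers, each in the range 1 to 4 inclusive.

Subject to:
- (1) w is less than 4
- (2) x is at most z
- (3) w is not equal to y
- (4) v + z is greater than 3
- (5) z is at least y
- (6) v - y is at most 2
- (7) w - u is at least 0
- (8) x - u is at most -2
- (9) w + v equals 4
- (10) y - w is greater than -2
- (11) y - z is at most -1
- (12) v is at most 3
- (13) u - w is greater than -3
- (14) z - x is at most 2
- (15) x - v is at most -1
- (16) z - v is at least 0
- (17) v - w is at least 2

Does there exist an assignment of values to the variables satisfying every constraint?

Unsatisfiable

Constraints 6, 7, 8, 11, 14, and 17 give y − v ≥ -2, v − w ≥ 2, w − u ≥ 0, u − x ≥ 2, x − z ≥ -2, z − y ≥ 1.
Adding all 6 inequalities: the left sides telescope to 0, and the right sides sum to (-2) + 2 + 0 + 2 + (-2) + 1 = 1. So 0 ≥ 1, which is false.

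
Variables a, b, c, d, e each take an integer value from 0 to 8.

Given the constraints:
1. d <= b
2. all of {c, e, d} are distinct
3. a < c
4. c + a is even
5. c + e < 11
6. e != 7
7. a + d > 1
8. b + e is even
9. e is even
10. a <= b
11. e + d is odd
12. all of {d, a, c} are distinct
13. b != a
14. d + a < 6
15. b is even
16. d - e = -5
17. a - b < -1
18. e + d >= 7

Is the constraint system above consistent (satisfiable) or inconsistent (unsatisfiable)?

Satisfiable

The assignment a = 2, b = 4, c = 4, d = 1, e = 6 works:
  constraint 5 holds since c + e = 10.
  constraint 7 holds since a + d = 3.
The rest check out directly.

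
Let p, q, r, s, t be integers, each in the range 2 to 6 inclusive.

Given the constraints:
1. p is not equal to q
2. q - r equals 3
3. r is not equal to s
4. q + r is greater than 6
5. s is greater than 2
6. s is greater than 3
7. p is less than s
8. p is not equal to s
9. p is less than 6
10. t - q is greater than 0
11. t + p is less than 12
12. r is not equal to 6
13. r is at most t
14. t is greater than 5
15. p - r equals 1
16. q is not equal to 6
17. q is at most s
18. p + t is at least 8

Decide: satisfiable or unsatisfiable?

One satisfying assignment is p = 3, q = 5, r = 2, s = 6, t = 6.
For the less obvious constraints — constraint 2: q - r = 3; constraint 4: q + r = 7; constraint 10: t - q = 1 — and the others hold by inspection.

Satisfiable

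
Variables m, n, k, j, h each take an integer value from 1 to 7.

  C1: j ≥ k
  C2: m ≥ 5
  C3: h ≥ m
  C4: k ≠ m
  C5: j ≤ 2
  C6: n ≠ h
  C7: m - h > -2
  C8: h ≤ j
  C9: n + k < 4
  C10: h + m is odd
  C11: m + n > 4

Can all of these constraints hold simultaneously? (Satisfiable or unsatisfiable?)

From constraints 2 and 3: h ≥ m and m ≥ 5, so h ≥ 5. From constraints 5 and 8: h ≤ j and j ≤ 2, so h ≤ 2. But 2 < 5, so no value of h works.

Unsatisfiable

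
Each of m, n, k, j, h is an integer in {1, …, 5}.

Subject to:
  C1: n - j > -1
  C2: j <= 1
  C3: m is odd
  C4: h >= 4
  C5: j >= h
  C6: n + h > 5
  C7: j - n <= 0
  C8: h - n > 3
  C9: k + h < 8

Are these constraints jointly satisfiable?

Unsatisfiable

From constraint 4: h ≥ 4. From constraints 2 and 5: h ≤ j and j ≤ 1, so h ≤ 1. But 1 < 4, so no value of h works.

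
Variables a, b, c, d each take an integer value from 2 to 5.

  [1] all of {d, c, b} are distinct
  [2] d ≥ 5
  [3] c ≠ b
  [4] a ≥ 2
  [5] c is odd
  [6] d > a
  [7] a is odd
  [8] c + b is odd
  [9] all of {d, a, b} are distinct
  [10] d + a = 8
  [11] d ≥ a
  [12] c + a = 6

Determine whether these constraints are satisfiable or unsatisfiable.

Setting (a, b, c, d) = (3, 2, 3, 5) satisfies everything: constraint 1: values 5, 3, 2 are distinct; constraint 10: d + a = 8; constraint 12: c + a = 6, and the others follow.

Satisfiable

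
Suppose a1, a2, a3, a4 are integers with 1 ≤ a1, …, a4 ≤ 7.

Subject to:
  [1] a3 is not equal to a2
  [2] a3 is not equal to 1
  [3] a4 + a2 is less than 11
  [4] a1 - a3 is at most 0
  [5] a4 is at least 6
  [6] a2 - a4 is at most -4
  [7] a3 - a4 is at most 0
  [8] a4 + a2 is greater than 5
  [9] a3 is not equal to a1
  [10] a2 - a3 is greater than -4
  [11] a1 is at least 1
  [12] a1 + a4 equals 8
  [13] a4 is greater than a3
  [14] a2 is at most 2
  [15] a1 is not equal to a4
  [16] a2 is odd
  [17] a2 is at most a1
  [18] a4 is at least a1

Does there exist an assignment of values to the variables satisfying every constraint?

Try a1 = 1, a2 = 1, a3 = 4, a4 = 7.
Check constraint 3: a4 + a2 = 8; constraint 4: a1 - a3 = -3; constraint 6: a2 - a4 = -6. The remaining constraints are straightforward to verify.

Satisfiable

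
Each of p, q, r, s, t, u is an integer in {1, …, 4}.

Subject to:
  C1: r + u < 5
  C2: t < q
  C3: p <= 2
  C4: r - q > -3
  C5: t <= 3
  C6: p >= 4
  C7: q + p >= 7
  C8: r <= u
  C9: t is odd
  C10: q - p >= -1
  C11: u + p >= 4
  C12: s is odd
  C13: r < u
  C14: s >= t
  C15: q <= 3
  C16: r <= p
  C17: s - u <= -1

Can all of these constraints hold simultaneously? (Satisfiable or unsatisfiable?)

Unsatisfiable

From constraint 15: q ≤ 3. From constraint 3: p ≤ 2. Hence q + p ≤ 5. But constraint 7 requires q + p ≥ 7, and 7 > 5. Contradiction.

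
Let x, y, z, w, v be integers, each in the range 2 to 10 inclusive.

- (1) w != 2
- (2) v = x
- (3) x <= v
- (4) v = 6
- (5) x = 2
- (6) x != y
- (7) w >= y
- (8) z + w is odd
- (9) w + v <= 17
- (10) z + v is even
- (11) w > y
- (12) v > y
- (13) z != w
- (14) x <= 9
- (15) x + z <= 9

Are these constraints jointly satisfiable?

Constraint 4 fixes v = 6 and constraint 5 fixes x = 2, but constraint 2 requires v = x. Since 6 ≠ 2, contradiction.

Unsatisfiable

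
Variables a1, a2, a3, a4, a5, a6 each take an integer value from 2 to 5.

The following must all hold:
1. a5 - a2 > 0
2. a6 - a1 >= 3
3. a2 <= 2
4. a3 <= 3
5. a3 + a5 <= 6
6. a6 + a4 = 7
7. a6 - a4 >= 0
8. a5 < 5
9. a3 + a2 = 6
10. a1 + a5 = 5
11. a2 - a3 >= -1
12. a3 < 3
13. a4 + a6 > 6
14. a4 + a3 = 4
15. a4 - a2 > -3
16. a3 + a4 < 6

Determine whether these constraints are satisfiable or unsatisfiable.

Unsatisfiable

From constraint 4: a3 ≤ 3. From constraint 3: a2 ≤ 2. Hence a3 + a2 ≤ 5. But constraint 9 requires a3 + a2 = 6, and 6 > 5. Contradiction.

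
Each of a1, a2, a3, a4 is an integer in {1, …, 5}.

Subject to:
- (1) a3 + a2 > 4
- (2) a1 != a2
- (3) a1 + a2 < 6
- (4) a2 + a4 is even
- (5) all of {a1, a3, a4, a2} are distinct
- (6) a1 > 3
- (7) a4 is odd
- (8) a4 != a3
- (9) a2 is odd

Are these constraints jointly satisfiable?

Setting (a1, a2, a3, a4) = (4, 1, 5, 3) satisfies everything: constraint 1: a3 + a2 = 6; constraint 3: a1 + a2 = 5; constraint 5: values 4, 5, 3, 1 are distinct, and the others follow.

Satisfiable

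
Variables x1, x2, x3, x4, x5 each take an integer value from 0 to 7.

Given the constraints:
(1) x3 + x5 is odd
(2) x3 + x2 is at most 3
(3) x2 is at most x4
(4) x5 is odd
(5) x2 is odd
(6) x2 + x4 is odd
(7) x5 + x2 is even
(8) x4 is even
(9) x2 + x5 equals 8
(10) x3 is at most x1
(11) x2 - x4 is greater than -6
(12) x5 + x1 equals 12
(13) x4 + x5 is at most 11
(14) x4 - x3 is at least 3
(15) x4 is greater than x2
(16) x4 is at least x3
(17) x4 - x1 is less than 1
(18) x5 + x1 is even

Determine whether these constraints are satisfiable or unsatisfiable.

Take x1 = 7, x2 = 3, x3 = 0, x4 = 6, x5 = 5. Then constraint 2: x3 + x2 = 3; constraint 9: x2 + x5 = 8; constraint 11: x2 - x4 = -3, and every other listed constraint is also met.

Satisfiable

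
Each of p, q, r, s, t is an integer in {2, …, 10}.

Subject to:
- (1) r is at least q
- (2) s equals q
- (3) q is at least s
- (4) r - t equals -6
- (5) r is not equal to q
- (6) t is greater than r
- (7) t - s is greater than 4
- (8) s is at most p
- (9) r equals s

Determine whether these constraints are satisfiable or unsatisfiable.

Unsatisfiable

From constraints 2 and 9, r = s = q, so r = q. But constraint 5 says r ≠ q. Contradiction.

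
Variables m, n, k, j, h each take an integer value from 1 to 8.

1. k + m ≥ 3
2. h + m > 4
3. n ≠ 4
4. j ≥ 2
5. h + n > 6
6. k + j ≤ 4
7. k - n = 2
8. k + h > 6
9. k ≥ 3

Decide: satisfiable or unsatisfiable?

Unsatisfiable

From constraint 9: k ≥ 3. From constraint 4: j ≥ 2. Hence k + j ≥ 5. But constraint 6 requires k + j ≤ 4, and 4 < 5. Contradiction.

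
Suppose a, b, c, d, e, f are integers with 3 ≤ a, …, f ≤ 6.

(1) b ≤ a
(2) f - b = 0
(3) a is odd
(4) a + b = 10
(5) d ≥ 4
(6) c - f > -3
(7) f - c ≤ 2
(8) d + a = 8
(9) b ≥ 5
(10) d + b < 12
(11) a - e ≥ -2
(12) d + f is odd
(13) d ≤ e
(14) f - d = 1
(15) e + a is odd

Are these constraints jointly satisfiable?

Unsatisfiable

From constraint 5: d ≥ 4. From constraints 1 and 9: a ≥ b ≥ 5. Hence d + a ≥ 9. But constraint 8 requires d + a = 8, and 8 < 9. Contradiction.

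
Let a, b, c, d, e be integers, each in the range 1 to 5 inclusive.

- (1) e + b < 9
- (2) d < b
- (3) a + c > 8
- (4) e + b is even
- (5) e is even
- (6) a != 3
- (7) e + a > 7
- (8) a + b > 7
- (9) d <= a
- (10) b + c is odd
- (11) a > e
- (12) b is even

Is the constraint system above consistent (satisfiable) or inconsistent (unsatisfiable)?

The assignment a = 5, b = 4, c = 5, d = 2, e = 4 works:
  constraint 1 holds since e + b = 8.
  constraint 3 holds since a + c = 10.
The rest check out directly.

Satisfiable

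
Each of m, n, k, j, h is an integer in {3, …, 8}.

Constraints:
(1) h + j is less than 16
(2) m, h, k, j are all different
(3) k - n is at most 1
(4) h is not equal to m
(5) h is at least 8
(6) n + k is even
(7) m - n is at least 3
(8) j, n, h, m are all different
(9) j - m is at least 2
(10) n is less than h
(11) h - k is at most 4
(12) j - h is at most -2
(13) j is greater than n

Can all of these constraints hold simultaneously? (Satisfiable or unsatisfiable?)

Unsatisfiable

Constraints 3, 7, 9, 11, and 12 give j − m ≥ 2, m − n ≥ 3, n − k ≥ -1, k − h ≥ -4, h − j ≥ 2.
Adding all 5 inequalities: the left sides telescope to 0, and the right sides sum to 2 + 3 + (-1) + (-4) + 2 = 2. So 0 ≥ 2, which is false.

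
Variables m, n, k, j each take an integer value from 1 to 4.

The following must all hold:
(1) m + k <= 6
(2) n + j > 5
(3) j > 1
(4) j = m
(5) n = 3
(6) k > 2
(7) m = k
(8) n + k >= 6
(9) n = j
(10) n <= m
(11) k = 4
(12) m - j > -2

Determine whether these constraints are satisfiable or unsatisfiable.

Unsatisfiable

Constraint 5 fixes n = 3 and constraint 11 fixes k = 4. Constraints 4, 7, and 9 give n = j = m = k, so n = k. But 3 ≠ 4 — contradiction.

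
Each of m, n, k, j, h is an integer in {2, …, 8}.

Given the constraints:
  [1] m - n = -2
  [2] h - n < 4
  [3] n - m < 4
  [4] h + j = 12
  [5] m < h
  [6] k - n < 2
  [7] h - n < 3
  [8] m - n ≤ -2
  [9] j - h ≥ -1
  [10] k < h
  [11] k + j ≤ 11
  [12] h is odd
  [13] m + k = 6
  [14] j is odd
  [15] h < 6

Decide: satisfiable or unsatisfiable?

The assignment m = 2, n = 4, k = 4, j = 7, h = 5 works:
  constraint 1 holds since m - n = -2.
  constraint 2 holds since h - n = 1.
The rest check out directly.

Satisfiable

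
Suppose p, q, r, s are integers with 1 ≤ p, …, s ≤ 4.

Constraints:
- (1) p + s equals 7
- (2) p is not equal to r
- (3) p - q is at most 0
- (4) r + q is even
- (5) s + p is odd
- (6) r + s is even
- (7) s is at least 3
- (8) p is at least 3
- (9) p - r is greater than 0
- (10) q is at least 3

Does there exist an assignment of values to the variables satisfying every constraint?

Take p = 3, q = 4, r = 2, s = 4. Then constraint 1: p + s = 7; constraint 3: p - q = -1; constraint 9: p - r = 1, and every other listed constraint is also met.

Satisfiable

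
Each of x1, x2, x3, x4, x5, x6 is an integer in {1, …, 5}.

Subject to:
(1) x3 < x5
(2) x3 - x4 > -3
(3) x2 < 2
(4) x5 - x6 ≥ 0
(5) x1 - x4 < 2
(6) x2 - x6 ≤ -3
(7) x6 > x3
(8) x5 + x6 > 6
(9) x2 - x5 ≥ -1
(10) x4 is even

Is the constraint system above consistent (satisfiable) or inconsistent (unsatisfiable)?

Unsatisfiable

Constraints 4, 6, and 9 give x5 − x6 ≥ 0, x6 − x2 ≥ 3, x2 − x5 ≥ -1.
Adding all 3 inequalities: the left sides telescope to 0, and the right sides sum to 0 + 3 + (-1) = 2. So 0 ≥ 2, which is false.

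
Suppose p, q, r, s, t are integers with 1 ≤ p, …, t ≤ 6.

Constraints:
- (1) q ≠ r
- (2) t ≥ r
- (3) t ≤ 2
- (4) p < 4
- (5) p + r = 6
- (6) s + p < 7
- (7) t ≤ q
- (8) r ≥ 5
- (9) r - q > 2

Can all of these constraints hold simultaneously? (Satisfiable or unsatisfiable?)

From constraints 2 and 8: t ≥ r and r ≥ 5, so t ≥ 5. From constraint 3: t ≤ 2. But 2 < 5, so no value of t works.

Unsatisfiable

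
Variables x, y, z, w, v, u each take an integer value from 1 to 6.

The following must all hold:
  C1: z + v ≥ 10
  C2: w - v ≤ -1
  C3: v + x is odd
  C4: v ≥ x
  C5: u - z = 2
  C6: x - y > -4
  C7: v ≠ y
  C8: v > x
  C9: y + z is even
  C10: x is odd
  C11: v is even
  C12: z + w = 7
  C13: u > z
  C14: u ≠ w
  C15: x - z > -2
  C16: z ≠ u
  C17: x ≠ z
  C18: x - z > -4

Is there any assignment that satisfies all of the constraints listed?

Satisfiable

Setting (x, y, z, w, v, u) = (3, 4, 4, 3, 6, 6) satisfies everything: constraint 1: z + v = 10; constraint 2: w - v = -3; constraint 5: u - z = 2, and the others follow.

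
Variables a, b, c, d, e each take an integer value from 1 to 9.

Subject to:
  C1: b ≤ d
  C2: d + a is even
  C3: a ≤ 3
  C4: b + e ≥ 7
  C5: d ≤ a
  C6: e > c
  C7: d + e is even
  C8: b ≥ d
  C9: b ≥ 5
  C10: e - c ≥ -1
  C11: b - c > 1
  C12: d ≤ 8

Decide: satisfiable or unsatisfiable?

Unsatisfiable

From constraints 1 and 9: d ≥ b and b ≥ 5, so d ≥ 5. From constraints 3 and 5: d ≤ a and a ≤ 3, so d ≤ 3. But 3 < 5, so no value of d works.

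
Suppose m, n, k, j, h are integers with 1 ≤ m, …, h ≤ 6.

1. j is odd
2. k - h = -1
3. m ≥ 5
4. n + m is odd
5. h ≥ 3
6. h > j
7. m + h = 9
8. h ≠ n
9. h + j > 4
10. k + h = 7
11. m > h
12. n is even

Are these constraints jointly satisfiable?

Satisfiable

The assignment m = 5, n = 2, k = 3, j = 1, h = 4 works:
  constraint 2 holds since k - h = -1.
  constraint 7 holds since m + h = 9.
  constraint 9 holds since h + j = 5.
The rest check out directly.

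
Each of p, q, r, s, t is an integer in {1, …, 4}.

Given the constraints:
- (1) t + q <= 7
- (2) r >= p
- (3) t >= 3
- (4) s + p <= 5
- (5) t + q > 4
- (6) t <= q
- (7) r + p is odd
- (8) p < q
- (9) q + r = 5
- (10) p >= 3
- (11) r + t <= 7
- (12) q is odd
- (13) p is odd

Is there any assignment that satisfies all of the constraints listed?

From constraints 3 and 6: q ≥ t ≥ 3. From constraints 2 and 10: r ≥ p ≥ 3. Hence q + r ≥ 6. But constraint 9 requires q + r = 5, and 5 < 6. Contradiction.

Unsatisfiable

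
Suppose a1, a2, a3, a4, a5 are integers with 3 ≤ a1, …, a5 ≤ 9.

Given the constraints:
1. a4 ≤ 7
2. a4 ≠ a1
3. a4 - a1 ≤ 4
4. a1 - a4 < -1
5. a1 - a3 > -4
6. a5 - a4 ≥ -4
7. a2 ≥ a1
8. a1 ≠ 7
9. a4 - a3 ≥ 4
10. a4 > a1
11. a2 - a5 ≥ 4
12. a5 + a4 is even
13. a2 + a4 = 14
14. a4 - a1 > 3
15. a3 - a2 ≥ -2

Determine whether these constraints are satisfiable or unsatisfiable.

Constraints 6, 9, 11, and 15 give a2 − a5 ≥ 4, a5 − a4 ≥ -4, a4 − a3 ≥ 4, a3 − a2 ≥ -2.
Adding all 4 inequalities: the left sides telescope to 0, and the right sides sum to 4 + (-4) + 4 + (-2) = 2. So 0 ≥ 2, which is false.

Unsatisfiable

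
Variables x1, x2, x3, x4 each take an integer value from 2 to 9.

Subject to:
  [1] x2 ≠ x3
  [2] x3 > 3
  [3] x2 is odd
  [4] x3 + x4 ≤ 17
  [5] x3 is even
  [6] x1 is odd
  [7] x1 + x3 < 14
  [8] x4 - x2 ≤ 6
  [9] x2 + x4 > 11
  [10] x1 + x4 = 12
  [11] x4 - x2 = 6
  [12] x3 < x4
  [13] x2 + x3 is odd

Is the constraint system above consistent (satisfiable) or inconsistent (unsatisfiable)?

Satisfiable

Take x1 = 3, x2 = 3, x3 = 8, x4 = 9. Then constraint 4: x3 + x4 = 17; constraint 7: x1 + x3 = 11; constraint 8: x4 - x2 = 6, and every other listed constraint is also met.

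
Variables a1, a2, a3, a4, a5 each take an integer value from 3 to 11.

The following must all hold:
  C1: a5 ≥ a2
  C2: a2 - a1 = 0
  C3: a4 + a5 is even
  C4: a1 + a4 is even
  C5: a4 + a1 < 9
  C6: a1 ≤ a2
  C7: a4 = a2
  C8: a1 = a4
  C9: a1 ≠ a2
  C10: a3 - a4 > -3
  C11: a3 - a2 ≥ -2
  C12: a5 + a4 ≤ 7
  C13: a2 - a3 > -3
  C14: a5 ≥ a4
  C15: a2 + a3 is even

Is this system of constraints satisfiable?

From constraints 7 and 8, a1 = a4 = a2, so a1 = a2. But constraint 9 says a1 ≠ a2. Contradiction.

Unsatisfiable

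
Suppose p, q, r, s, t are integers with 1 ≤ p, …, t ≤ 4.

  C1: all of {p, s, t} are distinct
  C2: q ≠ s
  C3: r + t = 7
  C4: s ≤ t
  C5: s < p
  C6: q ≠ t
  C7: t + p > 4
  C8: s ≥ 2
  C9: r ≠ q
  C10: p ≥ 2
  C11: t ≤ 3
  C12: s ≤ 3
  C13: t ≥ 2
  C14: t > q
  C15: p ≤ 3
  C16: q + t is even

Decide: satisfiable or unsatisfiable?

Unsatisfiable

Constraints 8, 10, 11, 12, 13, and 15 confine each of p, s, t to the 2 values {2, 3}.
Constraint 1 requires all 3 of them to be distinct, but only 2 values are available — impossible by the pigeonhole principle.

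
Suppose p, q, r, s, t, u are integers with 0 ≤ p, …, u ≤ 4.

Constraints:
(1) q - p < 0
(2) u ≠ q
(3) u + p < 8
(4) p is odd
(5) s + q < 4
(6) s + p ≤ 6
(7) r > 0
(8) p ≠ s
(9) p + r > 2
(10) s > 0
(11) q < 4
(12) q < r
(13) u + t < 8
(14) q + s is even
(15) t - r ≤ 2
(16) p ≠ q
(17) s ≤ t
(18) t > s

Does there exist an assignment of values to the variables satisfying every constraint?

One satisfying assignment is p = 3, q = 0, r = 2, s = 2, t = 3, u = 2.
For the less obvious constraints — constraint 1: q - p = -3; constraint 3: u + p = 5 — and the others hold by inspection.

Satisfiable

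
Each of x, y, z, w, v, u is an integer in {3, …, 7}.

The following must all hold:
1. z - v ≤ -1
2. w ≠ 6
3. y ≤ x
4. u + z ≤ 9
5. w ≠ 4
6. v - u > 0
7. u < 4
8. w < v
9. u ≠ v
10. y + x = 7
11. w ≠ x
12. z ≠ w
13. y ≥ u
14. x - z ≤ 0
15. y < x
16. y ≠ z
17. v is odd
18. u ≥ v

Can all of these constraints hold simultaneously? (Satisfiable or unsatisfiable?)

Constraints 1, 13, 14, 15, and 18 give y < x, x ≤ z, z < v, v ≤ u, u ≤ y. Chaining: y < x ≤ z < v ≤ u ≤ y, which forces y < y — impossible.

Unsatisfiable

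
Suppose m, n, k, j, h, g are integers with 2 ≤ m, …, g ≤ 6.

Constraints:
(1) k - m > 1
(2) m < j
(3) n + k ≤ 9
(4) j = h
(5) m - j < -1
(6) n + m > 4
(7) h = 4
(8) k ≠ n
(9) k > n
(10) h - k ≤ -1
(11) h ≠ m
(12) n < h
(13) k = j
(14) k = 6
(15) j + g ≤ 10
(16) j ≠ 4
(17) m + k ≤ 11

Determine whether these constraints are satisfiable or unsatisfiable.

Constraint 14 fixes k = 6 and constraint 7 fixes h = 4. Constraints 4 and 13 give k = j = h, so k = h. But 6 ≠ 4 — contradiction.

Unsatisfiable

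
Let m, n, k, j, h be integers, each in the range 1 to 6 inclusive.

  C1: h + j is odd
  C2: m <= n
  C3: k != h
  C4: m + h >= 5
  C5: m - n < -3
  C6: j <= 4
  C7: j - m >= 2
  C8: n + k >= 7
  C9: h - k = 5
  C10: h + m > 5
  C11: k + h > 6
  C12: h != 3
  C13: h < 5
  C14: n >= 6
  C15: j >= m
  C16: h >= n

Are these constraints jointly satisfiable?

From constraints 14 and 16: h ≥ n and n ≥ 6, so h ≥ 6. From constraint 13: h ≤ 4. But 4 < 6, so no value of h works.

Unsatisfiable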